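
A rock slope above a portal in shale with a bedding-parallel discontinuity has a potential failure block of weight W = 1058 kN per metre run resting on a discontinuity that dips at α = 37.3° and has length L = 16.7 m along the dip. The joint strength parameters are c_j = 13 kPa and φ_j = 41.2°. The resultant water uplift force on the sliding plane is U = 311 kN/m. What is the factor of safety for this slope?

Resolving the block weight along and normal to the plane and applying the Mohr–Coulomb strength on the joint:
N' = W cosα − U = 1058·cos37.3° − 311 = 530.6 kN/m
Driving force T = W sinα = 1058·sin37.3° = 641.1 kN/m
Resisting force R = c_j·L + N'·tanφ_j = 13·16.7 + 530.6·tan41.2° = 217.1 + 464.5 = 681.6 kN/m
FS = R / T = 681.6 / 641.1 = 1.063

FS = 1.06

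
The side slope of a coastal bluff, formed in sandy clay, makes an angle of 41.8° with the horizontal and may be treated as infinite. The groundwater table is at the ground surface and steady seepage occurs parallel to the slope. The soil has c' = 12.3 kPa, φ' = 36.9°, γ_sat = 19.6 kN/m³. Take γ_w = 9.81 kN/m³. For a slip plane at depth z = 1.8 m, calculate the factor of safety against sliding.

With seepage parallel to the slope and the water table at the surface, the effective normal stress on the slip plane uses the buoyant unit weight γ' = γ_sat − γ_w while the driving shear stress uses γ_sat:
FS = [c' + γ' z cos²β tanφ'] / [γ_sat z sinβ cosβ]
γ' = 19.6 − 9.81 = 9.79 kN/m³
Numerator = 12.3 + 9.79·1.8·cos²41.8°·tan36.9° = 12.3 + 9.79·1.8·0.5557·0.7508 = 19.653 kPa
Denominator = 19.6·1.8·sin41.8°·cos41.8° = 19.6·1.8·0.6665·0.7455 = 17.530 kPa
FS = 19.653 / 17.530 = 1.121

FS = 1.12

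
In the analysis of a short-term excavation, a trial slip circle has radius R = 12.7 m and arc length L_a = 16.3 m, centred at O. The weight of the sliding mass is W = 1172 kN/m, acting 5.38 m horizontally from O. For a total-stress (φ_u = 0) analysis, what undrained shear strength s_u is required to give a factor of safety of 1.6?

s_u = 48.7 kPa

FS = s_u·L_a·R / (W·d), so s_u = FS·W·d / (L_a·R).
s_u = 1.6·1172·5.38 / (16.30·12.7) = 10088.6 / 207.01 = 48.73 kPa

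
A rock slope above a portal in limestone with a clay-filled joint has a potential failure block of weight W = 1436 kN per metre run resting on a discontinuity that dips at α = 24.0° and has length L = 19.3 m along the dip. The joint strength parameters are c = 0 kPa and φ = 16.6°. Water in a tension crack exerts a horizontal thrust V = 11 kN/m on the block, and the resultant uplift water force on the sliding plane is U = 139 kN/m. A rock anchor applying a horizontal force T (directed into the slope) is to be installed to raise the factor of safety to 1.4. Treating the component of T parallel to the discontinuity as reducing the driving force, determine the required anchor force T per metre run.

T = 345 kN/m

Resolving forces along and normal to the sliding plane, with the horizontal anchor force T adding T·sinα to the effective normal force and T·cosα acting up the plane against the driving force:
FS = [cL + (W cosα − U − V sinα + T sinα) tanφ] / [W sinα + V cosα − T cosα]
Without the anchor: N' = 1168.4 kN/m, driving T_d = 594.1 kN/m, resisting R = 0·19.3 + 1168.4·tan16.6° = 348.3 kN/m, FS = 0.59.
Setting FS = 1.4 and solving for T:
1.4·(594.1 − T cos24.0°) = 348.3 + T sin24.0°·tan16.6°
T·(sin24.0°·tan16.6° + 1.4·cos24.0°) = 1.4·594.1 − 348.3
T·(0.4067·0.2981 + 1.4·0.9135) = 831.8 − 348.3 = 483.5
T·1.4002 = 483.5
T = 345.3 kN/m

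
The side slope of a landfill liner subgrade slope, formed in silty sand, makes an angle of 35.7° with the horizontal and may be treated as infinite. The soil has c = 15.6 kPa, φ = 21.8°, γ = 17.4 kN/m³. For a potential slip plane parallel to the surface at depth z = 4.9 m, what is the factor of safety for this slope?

For an infinite slope with a slip plane parallel to the surface (no pore pressure): FS = [c + γz cos²β tanφ] / [γz sinβ cosβ].
γz = 17.4·4.9 = 85.26 kN/m²
Numerator = 15.6 + 85.26·cos²35.7°·tan21.8° = 15.6 + 85.26·0.6595·0.4000 = 38.089 kPa
Denominator = 85.26·sin35.7°·cos35.7° = 85.26·0.5835·0.8121 = 40.403 kPa
FS = 38.089 / 40.403 = 0.943

FS = 0.94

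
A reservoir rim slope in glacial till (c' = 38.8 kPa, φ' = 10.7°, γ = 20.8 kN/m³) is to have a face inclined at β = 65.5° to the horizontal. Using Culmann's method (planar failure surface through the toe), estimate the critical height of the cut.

Culmann's analysis gives the critical failure plane at α_cr = (β + φ')/2 = (65.5 + 10.7)/2 = 38.1°, and the critical height
H_c = (4c'/γ) · sinβ cosφ' / [1 − cos(β − φ')]
    = (4·38.8/20.8) · sin65.5°·cos10.7° / [1 − cos(54.8°)]
    = 7.462 · 0.9100·0.9826 / [1 − 0.5764]
    = 7.462 · 0.8941 / 0.4236
    = 15.75 m

H_c = 15.75 m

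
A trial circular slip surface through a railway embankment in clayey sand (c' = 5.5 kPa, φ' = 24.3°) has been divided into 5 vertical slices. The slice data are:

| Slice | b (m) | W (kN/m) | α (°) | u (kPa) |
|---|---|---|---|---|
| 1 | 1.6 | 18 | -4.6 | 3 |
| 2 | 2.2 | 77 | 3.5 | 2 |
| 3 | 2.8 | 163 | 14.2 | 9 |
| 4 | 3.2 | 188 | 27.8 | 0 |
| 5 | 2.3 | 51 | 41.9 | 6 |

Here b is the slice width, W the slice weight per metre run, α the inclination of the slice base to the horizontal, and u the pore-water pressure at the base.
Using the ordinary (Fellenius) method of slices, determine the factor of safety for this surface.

FS = 1.55

Ordinary method of slices: FS = Σ[c'·Δl_i + (W_i cosα_i − u_i·Δl_i)·tanφ'] / Σ W_i sinα_i, with Δl_i = b_i / cosα_i.
Slice 1: Δl = 1.6/cos(-4.6°) = 1.605 m; N'_1 = 18·cos(-4.6°) − 3·1.605 = 13.1; c'Δl = 8.83; W sinα = -1.4
Slice 2: Δl = 2.2/cos3.5° = 2.204 m; N'_2 = 77·cos3.5° − 2·2.204 = 72.4; c'Δl = 12.12; W sinα = 4.7
Slice 3: Δl = 2.8/cos14.2° = 2.888 m; N'_3 = 163·cos14.2° − 9·2.888 = 132.0; c'Δl = 15.89; W sinα = 40.0
Slice 4: Δl = 3.2/cos27.8° = 3.618 m; N'_4 = 188·cos27.8° − 0·3.618 = 166.3; c'Δl = 19.90; W sinα = 87.7
Slice 5: Δl = 2.3/cos41.9° = 3.090 m; N'_5 = 51·cos41.9° − 6·3.090 = 19.4; c'Δl = 17.00; W sinα = 34.1
Σc'Δl = 73.7 kN/m; ΣN' = 403.3 kN/m; ΣW sinα = 165.0 kN/m
Resisting = 73.7 + 403.3·tan24.3° = 73.7 + 182.1 = 255.8 kN/m
FS = 255.8 / 165.0 = 1.551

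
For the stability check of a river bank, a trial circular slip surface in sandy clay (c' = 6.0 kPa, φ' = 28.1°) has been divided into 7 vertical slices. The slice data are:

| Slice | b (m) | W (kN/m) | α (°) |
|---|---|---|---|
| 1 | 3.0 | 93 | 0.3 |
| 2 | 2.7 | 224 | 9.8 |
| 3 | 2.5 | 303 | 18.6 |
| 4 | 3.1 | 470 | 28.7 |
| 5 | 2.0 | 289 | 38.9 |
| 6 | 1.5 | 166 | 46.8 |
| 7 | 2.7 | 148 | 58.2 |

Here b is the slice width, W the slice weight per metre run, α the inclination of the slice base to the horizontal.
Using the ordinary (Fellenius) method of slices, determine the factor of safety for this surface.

Ordinary method of slices: FS = Σ[c'·Δl_i + (W_i cosα_i)·tanφ'] / Σ W_i sinα_i, with Δl_i = b_i / cosα_i.
Slice 1: Δl = 3.0/cos0.3° = 3.000 m; N'_1 = 93·cos0.3° = 93.0; c'Δl = 18.00; W sinα = 0.5
Slice 2: Δl = 2.7/cos9.8° = 2.740 m; N'_2 = 224·cos9.8° = 220.7; c'Δl = 16.44; W sinα = 38.1
Slice 3: Δl = 2.5/cos18.6° = 2.638 m; N'_3 = 303·cos18.6° = 287.2; c'Δl = 15.83; W sinα = 96.6
Slice 4: Δl = 3.1/cos28.7° = 3.534 m; N'_4 = 470·cos28.7° = 412.3; c'Δl = 21.21; W sinα = 225.7
Slice 5: Δl = 2.0/cos38.9° = 2.570 m; N'_5 = 289·cos38.9° = 224.9; c'Δl = 15.42; W sinα = 181.5
Slice 6: Δl = 1.5/cos46.8° = 2.191 m; N'_6 = 166·cos46.8° = 113.6; c'Δl = 13.15; W sinα = 121.0
Slice 7: Δl = 2.7/cos58.2° = 5.124 m; N'_7 = 148·cos58.2° = 78.0; c'Δl = 30.74; W sinα = 125.8
Σc'Δl = 130.8 kN/m; ΣN' = 1429.7 kN/m; ΣW sinα = 789.2 kN/m
Resisting = 130.8 + 1429.7·tan28.1° = 130.8 + 763.4 = 894.2 kN/m
FS = 894.2 / 789.2 = 1.133

FS = 1.13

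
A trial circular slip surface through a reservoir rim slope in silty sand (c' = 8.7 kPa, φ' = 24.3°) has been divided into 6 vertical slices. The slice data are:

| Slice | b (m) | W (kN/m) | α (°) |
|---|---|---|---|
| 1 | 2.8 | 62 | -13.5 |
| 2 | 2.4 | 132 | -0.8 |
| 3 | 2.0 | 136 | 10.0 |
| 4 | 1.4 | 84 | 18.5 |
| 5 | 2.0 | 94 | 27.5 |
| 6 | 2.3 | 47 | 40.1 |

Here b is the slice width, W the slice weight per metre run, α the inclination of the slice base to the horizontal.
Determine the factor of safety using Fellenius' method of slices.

Ordinary method of slices: FS = Σ[c'·Δl_i + (W_i cosα_i)·tanφ'] / Σ W_i sinα_i, with Δl_i = b_i / cosα_i.
Slice 1: Δl = 2.8/cos(-13.5°) = 2.880 m; N'_1 = 62·cos(-13.5°) = 60.3; c'Δl = 25.05; W sinα = -14.5
Slice 2: Δl = 2.4/cos(-0.8°) = 2.400 m; N'_2 = 132·cos(-0.8°) = 132.0; c'Δl = 20.88; W sinα = -1.8
Slice 3: Δl = 2.0/cos10.0° = 2.031 m; N'_3 = 136·cos10.0° = 133.9; c'Δl = 17.67; W sinα = 23.6
Slice 4: Δl = 1.4/cos18.5° = 1.476 m; N'_4 = 84·cos18.5° = 79.7; c'Δl = 12.84; W sinα = 26.7
Slice 5: Δl = 2.0/cos27.5° = 2.255 m; N'_5 = 94·cos27.5° = 83.4; c'Δl = 19.62; W sinα = 43.4
Slice 6: Δl = 2.3/cos40.1° = 3.007 m; N'_6 = 47·cos40.1° = 36.0; c'Δl = 26.16; W sinα = 30.3
Σc'Δl = 122.2 kN/m; ΣN' = 525.2 kN/m; ΣW sinα = 107.6 kN/m
Resisting = 122.2 + 525.2·tan24.3° = 122.2 + 237.1 = 359.4 kN/m
FS = 359.4 / 107.6 = 3.339

FS = 3.34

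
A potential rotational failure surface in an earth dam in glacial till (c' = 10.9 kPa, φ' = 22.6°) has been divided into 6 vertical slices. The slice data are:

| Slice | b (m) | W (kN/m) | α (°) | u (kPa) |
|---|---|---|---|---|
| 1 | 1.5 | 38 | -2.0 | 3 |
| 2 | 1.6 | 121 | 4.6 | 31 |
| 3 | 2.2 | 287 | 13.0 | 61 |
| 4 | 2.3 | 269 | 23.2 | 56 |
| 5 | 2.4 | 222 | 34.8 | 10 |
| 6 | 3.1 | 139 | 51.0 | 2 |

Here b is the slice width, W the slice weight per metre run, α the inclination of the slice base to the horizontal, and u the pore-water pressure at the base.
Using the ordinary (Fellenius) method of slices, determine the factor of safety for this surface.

FS = 1.00

Ordinary method of slices: FS = Σ[c'·Δl_i + (W_i cosα_i − u_i·Δl_i)·tanφ'] / Σ W_i sinα_i, with Δl_i = b_i / cosα_i.
Slice 1: Δl = 1.5/cos(-2.0°) = 1.501 m; N'_1 = 38·cos(-2.0°) − 3·1.501 = 33.5; c'Δl = 16.36; W sinα = -1.3
Slice 2: Δl = 1.6/cos4.6° = 1.605 m; N'_2 = 121·cos4.6° − 31·1.605 = 70.8; c'Δl = 17.50; W sinα = 9.7
Slice 3: Δl = 2.2/cos13.0° = 2.258 m; N'_3 = 287·cos13.0° − 61·2.258 = 141.9; c'Δl = 24.61; W sinα = 64.6
Slice 4: Δl = 2.3/cos23.2° = 2.502 m; N'_4 = 269·cos23.2° − 56·2.502 = 107.1; c'Δl = 27.28; W sinα = 106.0
Slice 5: Δl = 2.4/cos34.8° = 2.923 m; N'_5 = 222·cos34.8° − 10·2.923 = 153.1; c'Δl = 31.86; W sinα = 126.7
Slice 6: Δl = 3.1/cos51.0° = 4.926 m; N'_6 = 139·cos51.0° − 2·4.926 = 77.6; c'Δl = 53.69; W sinα = 108.0
Σc'Δl = 171.3 kN/m; ΣN' = 584.0 kN/m; ΣW sinα = 413.6 kN/m
Resisting = 171.3 + 584.0·tan22.6° = 171.3 + 243.1 = 414.4 kN/m
FS = 414.4 / 413.6 = 1.002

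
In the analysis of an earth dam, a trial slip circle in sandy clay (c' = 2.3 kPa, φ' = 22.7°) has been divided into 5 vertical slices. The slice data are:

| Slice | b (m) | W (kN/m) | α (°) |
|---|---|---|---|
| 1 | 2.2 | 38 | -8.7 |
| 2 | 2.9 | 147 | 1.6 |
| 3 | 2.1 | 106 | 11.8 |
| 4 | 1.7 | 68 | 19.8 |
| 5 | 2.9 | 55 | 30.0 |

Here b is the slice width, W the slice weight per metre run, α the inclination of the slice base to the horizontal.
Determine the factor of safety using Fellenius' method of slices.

FS = 2.78

Ordinary method of slices: FS = Σ[c'·Δl_i + (W_i cosα_i)·tanφ'] / Σ W_i sinα_i, with Δl_i = b_i / cosα_i.
Slice 1: Δl = 2.2/cos(-8.7°) = 2.226 m; N'_1 = 38·cos(-8.7°) = 37.6; c'Δl = 5.12; W sinα = -5.7
Slice 2: Δl = 2.9/cos1.6° = 2.901 m; N'_2 = 147·cos1.6° = 146.9; c'Δl = 6.67; W sinα = 4.1
Slice 3: Δl = 2.1/cos11.8° = 2.145 m; N'_3 = 106·cos11.8° = 103.8; c'Δl = 4.93; W sinα = 21.7
Slice 4: Δl = 1.7/cos19.8° = 1.807 m; N'_4 = 68·cos19.8° = 64.0; c'Δl = 4.16; W sinα = 23.0
Slice 5: Δl = 2.9/cos30.0° = 3.349 m; N'_5 = 55·cos30.0° = 47.6; c'Δl = 7.70; W sinα = 27.5
Σc'Δl = 28.6 kN/m; ΣN' = 399.9 kN/m; ΣW sinα = 70.6 kN/m
Resisting = 28.6 + 399.9·tan22.7° = 28.6 + 167.3 = 195.9 kN/m
FS = 195.9 / 70.6 = 2.775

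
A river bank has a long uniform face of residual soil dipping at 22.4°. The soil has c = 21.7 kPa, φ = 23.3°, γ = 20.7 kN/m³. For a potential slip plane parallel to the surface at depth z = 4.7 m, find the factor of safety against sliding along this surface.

For an infinite slope with a slip plane parallel to the surface (no pore pressure): FS = [c + γz cos²β tanφ] / [γz sinβ cosβ].
γz = 20.7·4.7 = 97.29 kN/m²
Numerator = 21.7 + 97.29·cos²22.4°·tan23.3° = 21.7 + 97.29·0.8548·0.4307 = 57.515 kPa
Denominator = 97.29·sin22.4°·cos22.4° = 97.29·0.3811·0.9245 = 34.277 kPa
FS = 57.515 / 34.277 = 1.678

FS = 1.68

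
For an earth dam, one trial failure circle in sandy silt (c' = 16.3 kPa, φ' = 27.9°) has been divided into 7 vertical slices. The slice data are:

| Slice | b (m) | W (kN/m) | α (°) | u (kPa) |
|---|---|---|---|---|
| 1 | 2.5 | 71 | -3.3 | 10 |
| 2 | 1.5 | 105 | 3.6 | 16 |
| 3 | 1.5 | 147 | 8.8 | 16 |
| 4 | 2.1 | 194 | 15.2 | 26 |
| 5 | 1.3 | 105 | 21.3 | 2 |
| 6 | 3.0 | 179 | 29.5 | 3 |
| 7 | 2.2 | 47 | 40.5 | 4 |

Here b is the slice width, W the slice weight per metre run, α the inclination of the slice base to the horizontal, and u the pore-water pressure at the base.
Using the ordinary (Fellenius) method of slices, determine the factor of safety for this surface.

FS = 2.54

Ordinary method of slices: FS = Σ[c'·Δl_i + (W_i cosα_i − u_i·Δl_i)·tanφ'] / Σ W_i sinα_i, with Δl_i = b_i / cosα_i.
Slice 1: Δl = 2.5/cos(-3.3°) = 2.504 m; N'_1 = 71·cos(-3.3°) − 10·2.504 = 45.8; c'Δl = 40.82; W sinα = -4.1
Slice 2: Δl = 1.5/cos3.6° = 1.503 m; N'_2 = 105·cos3.6° − 16·1.503 = 80.7; c'Δl = 24.50; W sinα = 6.6
Slice 3: Δl = 1.5/cos8.8° = 1.518 m; N'_3 = 147·cos8.8° − 16·1.518 = 121.0; c'Δl = 24.74; W sinα = 22.5
Slice 4: Δl = 2.1/cos15.2° = 2.176 m; N'_4 = 194·cos15.2° − 26·2.176 = 130.6; c'Δl = 35.47; W sinα = 50.9
Slice 5: Δl = 1.3/cos21.3° = 1.395 m; N'_5 = 105·cos21.3° − 2·1.395 = 95.0; c'Δl = 22.74; W sinα = 38.1
Slice 6: Δl = 3.0/cos29.5° = 3.447 m; N'_6 = 179·cos29.5° − 3·3.447 = 145.5; c'Δl = 56.18; W sinα = 88.1
Slice 7: Δl = 2.2/cos40.5° = 2.893 m; N'_7 = 47·cos40.5° − 4·2.893 = 24.2; c'Δl = 47.16; W sinα = 30.5
Σc'Δl = 251.6 kN/m; ΣN' = 642.9 kN/m; ΣW sinα = 232.7 kN/m
Resisting = 251.6 + 642.9·tan27.9° = 251.6 + 340.4 = 592.0 kN/m
FS = 592.0 / 232.7 = 2.544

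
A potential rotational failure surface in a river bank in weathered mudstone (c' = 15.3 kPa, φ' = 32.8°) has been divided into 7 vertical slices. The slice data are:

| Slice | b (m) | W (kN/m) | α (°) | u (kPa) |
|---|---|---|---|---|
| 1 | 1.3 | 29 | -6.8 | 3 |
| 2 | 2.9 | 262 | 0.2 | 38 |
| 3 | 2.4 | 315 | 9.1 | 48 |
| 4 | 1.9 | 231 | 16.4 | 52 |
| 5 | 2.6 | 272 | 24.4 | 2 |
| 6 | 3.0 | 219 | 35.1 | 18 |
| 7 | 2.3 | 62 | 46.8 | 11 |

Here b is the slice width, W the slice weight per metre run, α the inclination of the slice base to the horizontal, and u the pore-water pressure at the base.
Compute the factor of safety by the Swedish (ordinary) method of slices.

FS = 2.10

Ordinary method of slices: FS = Σ[c'·Δl_i + (W_i cosα_i − u_i·Δl_i)·tanφ'] / Σ W_i sinα_i, with Δl_i = b_i / cosα_i.
Slice 1: Δl = 1.3/cos(-6.8°) = 1.309 m; N'_1 = 29·cos(-6.8°) − 3·1.309 = 24.9; c'Δl = 20.03; W sinα = -3.4
Slice 2: Δl = 2.9/cos0.2° = 2.900 m; N'_2 = 262·cos0.2° − 38·2.900 = 151.8; c'Δl = 44.37; W sinα = 0.9
Slice 3: Δl = 2.4/cos9.1° = 2.431 m; N'_3 = 315·cos9.1° − 48·2.431 = 194.4; c'Δl = 37.19; W sinα = 49.8
Slice 4: Δl = 1.9/cos16.4° = 1.981 m; N'_4 = 231·cos16.4° − 52·1.981 = 118.6; c'Δl = 30.30; W sinα = 65.2
Slice 5: Δl = 2.6/cos24.4° = 2.855 m; N'_5 = 272·cos24.4° − 2·2.855 = 242.0; c'Δl = 43.68; W sinα = 112.4
Slice 6: Δl = 3.0/cos35.1° = 3.667 m; N'_6 = 219·cos35.1° − 18·3.667 = 113.2; c'Δl = 56.10; W sinα = 125.9
Slice 7: Δl = 2.3/cos46.8° = 3.360 m; N'_7 = 62·cos46.8° − 11·3.360 = 5.5; c'Δl = 51.41; W sinα = 45.2
Σc'Δl = 283.1 kN/m; ΣN' = 850.3 kN/m; ΣW sinα = 396.0 kN/m
Resisting = 283.1 + 850.3·tan32.8° = 283.1 + 548.0 = 831.1 kN/m
FS = 831.1 / 396.0 = 2.099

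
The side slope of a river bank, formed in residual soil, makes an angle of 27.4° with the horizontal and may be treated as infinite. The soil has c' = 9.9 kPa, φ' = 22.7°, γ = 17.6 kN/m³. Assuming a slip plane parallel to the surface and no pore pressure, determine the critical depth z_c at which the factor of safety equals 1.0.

z_c = 7.13 m

Setting FS = 1.00 in FS = [c' + γz cos²β tanφ'] / [γz sinβ cosβ] and solving for z:
z = c' / [γ cosβ (FS·sinβ − cosβ·tanφ')]
  = 9.9 / [17.6·cos27.4°·(1.00·sin27.4° − cos27.4°·tan22.7°)]
  = 9.9 / [17.6·0.8878·(1.00·0.4602 − 0.8878·0.4183)]
  = 9.9 / 1.3878 = 7.133 m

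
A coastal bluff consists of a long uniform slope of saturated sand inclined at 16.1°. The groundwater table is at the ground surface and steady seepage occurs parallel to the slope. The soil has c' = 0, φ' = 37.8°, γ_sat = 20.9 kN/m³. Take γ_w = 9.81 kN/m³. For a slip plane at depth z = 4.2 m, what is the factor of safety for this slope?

With seepage parallel to the slope and the water table at the surface, the effective normal stress on the slip plane uses the buoyant unit weight γ' = γ_sat − γ_w while the driving shear stress uses γ_sat:
FS = [c' + γ' z cos²β tanφ'] / [γ_sat z sinβ cosβ]
(For c' = 0 this reduces to FS = (γ'/γ_sat)·tanφ'/tanβ.)
γ' = 20.9 − 9.81 = 11.09 kN/m³
Numerator = 0.0 + 11.09·4.2·cos²16.1°·tan37.8° = 0.0 + 11.09·4.2·0.9231·0.7757 = 33.351 kPa
Denominator = 20.9·4.2·sin16.1°·cos16.1° = 20.9·4.2·0.2773·0.9608 = 23.388 kPa
FS = 33.351 / 23.388 = 1.426

FS = 1.43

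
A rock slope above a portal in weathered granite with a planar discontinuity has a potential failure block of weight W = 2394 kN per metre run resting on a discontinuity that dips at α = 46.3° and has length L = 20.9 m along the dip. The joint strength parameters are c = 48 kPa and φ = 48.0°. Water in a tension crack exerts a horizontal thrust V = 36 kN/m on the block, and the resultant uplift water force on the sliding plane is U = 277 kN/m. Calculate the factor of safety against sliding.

Resolving the block weight along and normal to the plane and applying the Mohr–Coulomb strength on the joint:
N' = W cosα − U − V sinα = 2394·cos46.3° − 277 − 36·sin46.3° = 1350.9 kN/m
Driving force T = W sinα + V cosα = 2394·sin46.3° + 36·cos46.3° = 1755.7 kN/m
Resisting force R = c·L + N'·tanφ = 48·20.9 + 1350.9·tan48.0° = 1003.2 + 1500.4 = 2503.6 kN/m
FS = R / T = 2503.6 / 1755.7 = 1.426

FS = 1.43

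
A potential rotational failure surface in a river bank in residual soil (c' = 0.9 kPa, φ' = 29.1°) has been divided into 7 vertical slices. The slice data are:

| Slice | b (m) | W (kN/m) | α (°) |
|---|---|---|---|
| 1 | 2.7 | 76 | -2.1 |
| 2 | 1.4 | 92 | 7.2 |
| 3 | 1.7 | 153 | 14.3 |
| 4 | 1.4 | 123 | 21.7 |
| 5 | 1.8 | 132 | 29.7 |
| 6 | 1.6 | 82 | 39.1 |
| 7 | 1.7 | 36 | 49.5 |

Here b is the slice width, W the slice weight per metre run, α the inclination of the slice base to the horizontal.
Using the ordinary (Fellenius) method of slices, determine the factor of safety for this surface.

Ordinary method of slices: FS = Σ[c'·Δl_i + (W_i cosα_i)·tanφ'] / Σ W_i sinα_i, with Δl_i = b_i / cosα_i.
Slice 1: Δl = 2.7/cos(-2.1°) = 2.702 m; N'_1 = 76·cos(-2.1°) = 75.9; c'Δl = 2.43; W sinα = -2.8
Slice 2: Δl = 1.4/cos7.2° = 1.411 m; N'_2 = 92·cos7.2° = 91.3; c'Δl = 1.27; W sinα = 11.5
Slice 3: Δl = 1.7/cos14.3° = 1.754 m; N'_3 = 153·cos14.3° = 148.3; c'Δl = 1.58; W sinα = 37.8
Slice 4: Δl = 1.4/cos21.7° = 1.507 m; N'_4 = 123·cos21.7° = 114.3; c'Δl = 1.36; W sinα = 45.5
Slice 5: Δl = 1.8/cos29.7° = 2.072 m; N'_5 = 132·cos29.7° = 114.7; c'Δl = 1.87; W sinα = 65.4
Slice 6: Δl = 1.6/cos39.1° = 2.062 m; N'_6 = 82·cos39.1° = 63.6; c'Δl = 1.86; W sinα = 51.7
Slice 7: Δl = 1.7/cos49.5° = 2.618 m; N'_7 = 36·cos49.5° = 23.4; c'Δl = 2.36; W sinα = 27.4
Σc'Δl = 12.7 kN/m; ΣN' = 631.4 kN/m; ΣW sinα = 236.5 kN/m
Resisting = 12.7 + 631.4·tan29.1° = 12.7 + 351.5 = 364.2 kN/m
FS = 364.2 / 236.5 = 1.540

FS = 1.54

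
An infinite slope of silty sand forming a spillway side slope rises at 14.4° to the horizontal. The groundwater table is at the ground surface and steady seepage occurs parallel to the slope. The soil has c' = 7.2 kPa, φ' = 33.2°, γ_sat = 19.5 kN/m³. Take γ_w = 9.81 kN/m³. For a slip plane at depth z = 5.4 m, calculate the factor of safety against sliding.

FS = 1.55

With seepage parallel to the slope and the water table at the surface, the effective normal stress on the slip plane uses the buoyant unit weight γ' = γ_sat − γ_w while the driving shear stress uses γ_sat:
FS = [c' + γ' z cos²β tanφ'] / [γ_sat z sinβ cosβ]
γ' = 19.5 − 9.81 = 9.69 kN/m³
Numerator = 7.2 + 9.69·5.4·cos²14.4°·tan33.2° = 7.2 + 9.69·5.4·0.9382·0.6544 = 39.323 kPa
Denominator = 19.5·5.4·sin14.4°·cos14.4° = 19.5·5.4·0.2487·0.9686 = 25.364 kPa
FS = 39.323 / 25.364 = 1.550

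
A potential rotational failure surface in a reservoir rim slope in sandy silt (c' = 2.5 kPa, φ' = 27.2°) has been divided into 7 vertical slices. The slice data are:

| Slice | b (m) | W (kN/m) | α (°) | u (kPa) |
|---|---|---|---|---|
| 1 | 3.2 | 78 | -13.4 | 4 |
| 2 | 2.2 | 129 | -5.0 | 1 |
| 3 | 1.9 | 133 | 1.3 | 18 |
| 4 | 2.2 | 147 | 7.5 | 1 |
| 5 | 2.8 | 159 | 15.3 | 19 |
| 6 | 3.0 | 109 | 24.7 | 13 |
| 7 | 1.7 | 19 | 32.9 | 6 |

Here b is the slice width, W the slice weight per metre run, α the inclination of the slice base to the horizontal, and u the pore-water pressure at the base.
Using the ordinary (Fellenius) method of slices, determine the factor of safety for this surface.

Ordinary method of slices: FS = Σ[c'·Δl_i + (W_i cosα_i − u_i·Δl_i)·tanφ'] / Σ W_i sinα_i, with Δl_i = b_i / cosα_i.
Slice 1: Δl = 3.2/cos(-13.4°) = 3.290 m; N'_1 = 78·cos(-13.4°) − 4·3.290 = 62.7; c'Δl = 8.22; W sinα = -18.1
Slice 2: Δl = 2.2/cos(-5.0°) = 2.208 m; N'_2 = 129·cos(-5.0°) − 1·2.208 = 126.3; c'Δl = 5.52; W sinα = -11.2
Slice 3: Δl = 1.9/cos1.3° = 1.900 m; N'_3 = 133·cos1.3° − 18·1.900 = 98.8; c'Δl = 4.75; W sinα = 3.0
Slice 4: Δl = 2.2/cos7.5° = 2.219 m; N'_4 = 147·cos7.5° − 1·2.219 = 143.5; c'Δl = 5.55; W sinα = 19.2
Slice 5: Δl = 2.8/cos15.3° = 2.903 m; N'_5 = 159·cos15.3° − 19·2.903 = 98.2; c'Δl = 7.26; W sinα = 42.0
Slice 6: Δl = 3.0/cos24.7° = 3.302 m; N'_6 = 109·cos24.7° − 13·3.302 = 56.1; c'Δl = 8.26; W sinα = 45.5
Slice 7: Δl = 1.7/cos32.9° = 2.025 m; N'_7 = 19·cos32.9° − 6·2.025 = 3.8; c'Δl = 5.06; W sinα = 10.3
Σc'Δl = 44.6 kN/m; ΣN' = 589.4 kN/m; ΣW sinα = 90.7 kN/m
Resisting = 44.6 + 589.4·tan27.2° = 44.6 + 302.9 = 347.5 kN/m
FS = 347.5 / 90.7 = 3.831

FS = 3.83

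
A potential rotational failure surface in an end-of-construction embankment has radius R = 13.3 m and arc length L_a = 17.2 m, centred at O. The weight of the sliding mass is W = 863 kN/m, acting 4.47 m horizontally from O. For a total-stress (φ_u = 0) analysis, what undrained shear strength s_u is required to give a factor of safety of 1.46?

s_u = 24.6 kPa

FS = s_u·L_a·R / (W·d), so s_u = FS·W·d / (L_a·R).
s_u = 1.46·863·4.47 / (17.20·13.3) = 5632.1 / 228.76 = 24.62 kPa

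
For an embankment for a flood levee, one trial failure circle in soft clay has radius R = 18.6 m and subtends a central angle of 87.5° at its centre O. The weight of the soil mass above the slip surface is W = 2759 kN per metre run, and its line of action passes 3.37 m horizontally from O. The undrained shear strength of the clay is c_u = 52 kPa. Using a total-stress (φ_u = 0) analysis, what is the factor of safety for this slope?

Taking moments about the centre O, the resisting moment is provided by the undrained shear strength acting along the arc:
Arc length L_a = R·θ = 18.6·(87.5°·π/180) = 18.6·1.5272 = 28.41 m
M_R = c_u·L_a·R = 52·28.41·18.6 = 27473.5 kN·m/m
M_D = W·d = 2759·3.37 = 9297.8 kN·m/m
FS = M_R / M_D = 27473.5 / 9297.8 = 2.955

FS = 2.95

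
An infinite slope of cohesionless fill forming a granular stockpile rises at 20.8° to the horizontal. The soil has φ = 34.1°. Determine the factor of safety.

For a dry cohesionless infinite slope the factor of safety is FS = tanφ / tanβ.
FS = tan34.1° / tan20.8° = 0.6771 / 0.3799 = 1.782

FS = 1.78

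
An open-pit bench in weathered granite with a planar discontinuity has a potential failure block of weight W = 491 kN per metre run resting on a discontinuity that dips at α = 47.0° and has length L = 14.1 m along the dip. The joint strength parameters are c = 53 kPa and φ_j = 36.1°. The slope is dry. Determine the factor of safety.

FS = 2.76

Resolving the block weight along and normal to the plane and applying the Mohr–Coulomb strength on the joint:
N' = W cosα = 491·cos47.0° = 334.9 kN/m
Driving force T = W sinα = 491·sin47.0° = 359.1 kN/m
Resisting force R = c·L + N'·tanφ_j = 53·14.1 + 334.9·tan36.1° = 747.3 + 244.2 = 991.5 kN/m
FS = R / T = 991.5 / 359.1 = 2.761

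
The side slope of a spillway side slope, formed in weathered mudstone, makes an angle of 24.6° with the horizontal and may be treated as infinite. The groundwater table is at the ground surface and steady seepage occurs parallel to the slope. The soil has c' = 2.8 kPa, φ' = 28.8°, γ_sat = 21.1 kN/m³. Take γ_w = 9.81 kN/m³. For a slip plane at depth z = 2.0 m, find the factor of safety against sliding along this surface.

With seepage parallel to the slope and the water table at the surface, the effective normal stress on the slip plane uses the buoyant unit weight γ' = γ_sat − γ_w while the driving shear stress uses γ_sat:
FS = [c' + γ' z cos²β tanφ'] / [γ_sat z sinβ cosβ]
γ' = 21.1 − 9.81 = 11.29 kN/m³
Numerator = 2.8 + 11.29·2.0·cos²24.6°·tan28.8° = 2.8 + 11.29·2.0·0.8267·0.5498 = 13.062 kPa
Denominator = 21.1·2.0·sin24.6°·cos24.6° = 21.1·2.0·0.4163·0.9092 = 15.973 kPa
FS = 13.062 / 15.973 = 0.818

FS = 0.82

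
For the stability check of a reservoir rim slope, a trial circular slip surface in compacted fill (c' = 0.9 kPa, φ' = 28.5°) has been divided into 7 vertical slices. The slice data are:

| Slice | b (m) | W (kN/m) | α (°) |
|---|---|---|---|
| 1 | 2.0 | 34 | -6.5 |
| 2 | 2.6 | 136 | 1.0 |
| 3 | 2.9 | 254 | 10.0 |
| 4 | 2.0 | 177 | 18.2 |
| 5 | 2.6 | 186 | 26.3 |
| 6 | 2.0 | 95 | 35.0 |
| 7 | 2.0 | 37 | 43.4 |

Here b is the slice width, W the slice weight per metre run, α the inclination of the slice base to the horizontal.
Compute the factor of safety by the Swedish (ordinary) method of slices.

Ordinary method of slices: FS = Σ[c'·Δl_i + (W_i cosα_i)·tanφ'] / Σ W_i sinα_i, with Δl_i = b_i / cosα_i.
Slice 1: Δl = 2.0/cos(-6.5°) = 2.013 m; N'_1 = 34·cos(-6.5°) = 33.8; c'Δl = 1.81; W sinα = -3.8
Slice 2: Δl = 2.6/cos1.0° = 2.600 m; N'_2 = 136·cos1.0° = 136.0; c'Δl = 2.34; W sinα = 2.4
Slice 3: Δl = 2.9/cos10.0° = 2.945 m; N'_3 = 254·cos10.0° = 250.1; c'Δl = 2.65; W sinα = 44.1
Slice 4: Δl = 2.0/cos18.2° = 2.105 m; N'_4 = 177·cos18.2° = 168.1; c'Δl = 1.89; W sinα = 55.3
Slice 5: Δl = 2.6/cos26.3° = 2.900 m; N'_5 = 186·cos26.3° = 166.7; c'Δl = 2.61; W sinα = 82.4
Slice 6: Δl = 2.0/cos35.0° = 2.442 m; N'_6 = 95·cos35.0° = 77.8; c'Δl = 2.20; W sinα = 54.5
Slice 7: Δl = 2.0/cos43.4° = 2.753 m; N'_7 = 37·cos43.4° = 26.9; c'Δl = 2.48; W sinα = 25.4
Σc'Δl = 16.0 kN/m; ΣN' = 859.5 kN/m; ΣW sinα = 260.2 kN/m
Resisting = 16.0 + 859.5·tan28.5° = 16.0 + 466.7 = 482.7 kN/m
FS = 482.7 / 260.2 = 1.855

FS = 1.85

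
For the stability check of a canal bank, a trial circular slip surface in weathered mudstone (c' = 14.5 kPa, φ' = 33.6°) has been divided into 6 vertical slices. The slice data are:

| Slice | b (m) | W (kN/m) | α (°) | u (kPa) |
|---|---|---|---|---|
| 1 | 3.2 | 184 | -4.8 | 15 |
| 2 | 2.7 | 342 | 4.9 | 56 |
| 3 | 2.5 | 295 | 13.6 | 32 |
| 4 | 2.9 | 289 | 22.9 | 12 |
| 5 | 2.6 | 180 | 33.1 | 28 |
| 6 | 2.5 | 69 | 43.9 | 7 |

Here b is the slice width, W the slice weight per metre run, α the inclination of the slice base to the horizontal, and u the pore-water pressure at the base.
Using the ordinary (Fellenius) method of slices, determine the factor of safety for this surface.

FS = 2.42

Ordinary method of slices: FS = Σ[c'·Δl_i + (W_i cosα_i − u_i·Δl_i)·tanφ'] / Σ W_i sinα_i, with Δl_i = b_i / cosα_i.
Slice 1: Δl = 3.2/cos(-4.8°) = 3.211 m; N'_1 = 184·cos(-4.8°) − 15·3.211 = 135.2; c'Δl = 46.56; W sinα = -15.4
Slice 2: Δl = 2.7/cos4.9° = 2.710 m; N'_2 = 342·cos4.9° − 56·2.710 = 189.0; c'Δl = 39.29; W sinα = 29.2
Slice 3: Δl = 2.5/cos13.6° = 2.572 m; N'_3 = 295·cos13.6° − 32·2.572 = 204.4; c'Δl = 37.30; W sinα = 69.4
Slice 4: Δl = 2.9/cos22.9° = 3.148 m; N'_4 = 289·cos22.9° − 12·3.148 = 228.4; c'Δl = 45.65; W sinα = 112.5
Slice 5: Δl = 2.6/cos33.1° = 3.104 m; N'_5 = 180·cos33.1° − 28·3.104 = 63.9; c'Δl = 45.00; W sinα = 98.3
Slice 6: Δl = 2.5/cos43.9° = 3.470 m; N'_6 = 69·cos43.9° − 7·3.470 = 25.4; c'Δl = 50.31; W sinα = 47.8
Σc'Δl = 264.1 kN/m; ΣN' = 846.4 kN/m; ΣW sinα = 341.8 kN/m
Resisting = 264.1 + 846.4·tan33.6° = 264.1 + 562.3 = 826.4 kN/m
FS = 826.4 / 341.8 = 2.418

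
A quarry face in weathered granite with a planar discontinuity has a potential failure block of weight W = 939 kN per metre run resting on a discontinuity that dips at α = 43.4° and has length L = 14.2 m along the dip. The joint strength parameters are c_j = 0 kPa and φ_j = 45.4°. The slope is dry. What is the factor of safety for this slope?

FS = 1.07

Resolving the block weight along and normal to the plane and applying the Mohr–Coulomb strength on the joint:
N' = W cosα = 939·cos43.4° = 682.3 kN/m
Driving force T = W sinα = 939·sin43.4° = 645.2 kN/m
Resisting force R = c_j·L + N'·tanφ_j = 0·14.2 + 682.3·tan45.4° = 0.0 + 691.8 = 691.8 kN/m
FS = R / T = 691.8 / 645.2 = 1.072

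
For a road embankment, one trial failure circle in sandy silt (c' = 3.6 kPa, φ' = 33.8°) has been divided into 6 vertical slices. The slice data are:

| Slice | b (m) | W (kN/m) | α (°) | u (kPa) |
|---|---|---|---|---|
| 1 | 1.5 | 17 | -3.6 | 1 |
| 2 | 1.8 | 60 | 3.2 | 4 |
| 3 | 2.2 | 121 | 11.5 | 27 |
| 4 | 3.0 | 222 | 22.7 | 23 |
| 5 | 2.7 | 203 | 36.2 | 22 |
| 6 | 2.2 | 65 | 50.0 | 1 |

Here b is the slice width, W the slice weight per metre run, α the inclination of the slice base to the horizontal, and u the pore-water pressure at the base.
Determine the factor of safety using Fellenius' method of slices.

Ordinary method of slices: FS = Σ[c'·Δl_i + (W_i cosα_i − u_i·Δl_i)·tanφ'] / Σ W_i sinα_i, with Δl_i = b_i / cosα_i.
Slice 1: Δl = 1.5/cos(-3.6°) = 1.503 m; N'_1 = 17·cos(-3.6°) − 1·1.503 = 15.5; c'Δl = 5.41; W sinα = -1.1
Slice 2: Δl = 1.8/cos3.2° = 1.803 m; N'_2 = 60·cos3.2° − 4·1.803 = 52.7; c'Δl = 6.49; W sinα = 3.3
Slice 3: Δl = 2.2/cos11.5° = 2.245 m; N'_3 = 121·cos11.5° − 27·2.245 = 58.0; c'Δl = 8.08; W sinα = 24.1
Slice 4: Δl = 3.0/cos22.7° = 3.252 m; N'_4 = 222·cos22.7° − 23·3.252 = 130.0; c'Δl = 11.71; W sinα = 85.7
Slice 5: Δl = 2.7/cos36.2° = 3.346 m; N'_5 = 203·cos36.2° − 22·3.346 = 90.2; c'Δl = 12.05; W sinα = 119.9
Slice 6: Δl = 2.2/cos50.0° = 3.423 m; N'_6 = 65·cos50.0° − 1·3.423 = 38.4; c'Δl = 12.32; W sinα = 49.8
Σc'Δl = 56.1 kN/m; ΣN' = 384.7 kN/m; ΣW sinα = 281.8 kN/m
Resisting = 56.1 + 384.7·tan33.8° = 56.1 + 257.5 = 313.6 kN/m
FS = 313.6 / 281.8 = 1.113

FS = 1.11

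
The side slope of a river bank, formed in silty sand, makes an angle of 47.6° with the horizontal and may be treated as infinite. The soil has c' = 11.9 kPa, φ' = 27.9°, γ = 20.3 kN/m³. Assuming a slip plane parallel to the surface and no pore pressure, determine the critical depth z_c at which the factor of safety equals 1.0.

z_c = 2.28 m

Setting FS = 1.00 in FS = [c' + γz cos²β tanφ'] / [γz sinβ cosβ] and solving for z:
z = c' / [γ cosβ (FS·sinβ − cosβ·tanφ')]
  = 11.9 / [20.3·cos47.6°·(1.00·sin47.6° − cos47.6°·tan27.9°)]
  = 11.9 / [20.3·0.6743·(1.00·0.7385 − 0.6743·0.5295)]
  = 11.9 / 5.2212 = 2.279 m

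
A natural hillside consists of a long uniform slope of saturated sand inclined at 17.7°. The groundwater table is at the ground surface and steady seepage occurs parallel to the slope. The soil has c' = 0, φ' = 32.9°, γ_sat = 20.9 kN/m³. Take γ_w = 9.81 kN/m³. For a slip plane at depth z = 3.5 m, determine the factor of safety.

FS = 1.08

With seepage parallel to the slope and the water table at the surface, the effective normal stress on the slip plane uses the buoyant unit weight γ' = γ_sat − γ_w while the driving shear stress uses γ_sat:
FS = [c' + γ' z cos²β tanφ'] / [γ_sat z sinβ cosβ]
(For c' = 0 this reduces to FS = (γ'/γ_sat)·tanφ'/tanβ.)
γ' = 20.9 − 9.81 = 11.09 kN/m³
Numerator = 0.0 + 11.09·3.5·cos²17.7°·tan32.9° = 0.0 + 11.09·3.5·0.9076·0.6469 = 22.789 kPa
Denominator = 20.9·3.5·sin17.7°·cos17.7° = 20.9·3.5·0.3040·0.9527 = 21.187 kPa
FS = 22.789 / 21.187 = 1.076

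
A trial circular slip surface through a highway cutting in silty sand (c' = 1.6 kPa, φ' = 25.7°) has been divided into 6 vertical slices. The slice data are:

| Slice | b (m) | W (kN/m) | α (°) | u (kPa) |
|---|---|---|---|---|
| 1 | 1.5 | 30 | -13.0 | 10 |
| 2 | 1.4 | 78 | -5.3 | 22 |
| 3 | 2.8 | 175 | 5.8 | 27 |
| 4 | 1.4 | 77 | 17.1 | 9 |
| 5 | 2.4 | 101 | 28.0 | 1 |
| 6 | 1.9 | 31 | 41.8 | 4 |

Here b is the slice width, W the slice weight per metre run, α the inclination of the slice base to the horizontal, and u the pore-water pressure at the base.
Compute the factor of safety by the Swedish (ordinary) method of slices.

FS = 1.83

Ordinary method of slices: FS = Σ[c'·Δl_i + (W_i cosα_i − u_i·Δl_i)·tanφ'] / Σ W_i sinα_i, with Δl_i = b_i / cosα_i.
Slice 1: Δl = 1.5/cos(-13.0°) = 1.539 m; N'_1 = 30·cos(-13.0°) − 10·1.539 = 13.8; c'Δl = 2.46; W sinα = -6.7
Slice 2: Δl = 1.4/cos(-5.3°) = 1.406 m; N'_2 = 78·cos(-5.3°) − 22·1.406 = 46.7; c'Δl = 2.25; W sinα = -7.2
Slice 3: Δl = 2.8/cos5.8° = 2.814 m; N'_3 = 175·cos5.8° − 27·2.814 = 98.1; c'Δl = 4.50; W sinα = 17.7
Slice 4: Δl = 1.4/cos17.1° = 1.465 m; N'_4 = 77·cos17.1° − 9·1.465 = 60.4; c'Δl = 2.34; W sinα = 22.6
Slice 5: Δl = 2.4/cos28.0° = 2.718 m; N'_5 = 101·cos28.0° − 1·2.718 = 86.5; c'Δl = 4.35; W sinα = 47.4
Slice 6: Δl = 1.9/cos41.8° = 2.549 m; N'_6 = 31·cos41.8° − 4·2.549 = 12.9; c'Δl = 4.08; W sinα = 20.7
Σc'Δl = 20.0 kN/m; ΣN' = 318.5 kN/m; ΣW sinα = 94.5 kN/m
Resisting = 20.0 + 318.5·tan25.7° = 20.0 + 153.3 = 173.3 kN/m
FS = 173.3 / 94.5 = 1.834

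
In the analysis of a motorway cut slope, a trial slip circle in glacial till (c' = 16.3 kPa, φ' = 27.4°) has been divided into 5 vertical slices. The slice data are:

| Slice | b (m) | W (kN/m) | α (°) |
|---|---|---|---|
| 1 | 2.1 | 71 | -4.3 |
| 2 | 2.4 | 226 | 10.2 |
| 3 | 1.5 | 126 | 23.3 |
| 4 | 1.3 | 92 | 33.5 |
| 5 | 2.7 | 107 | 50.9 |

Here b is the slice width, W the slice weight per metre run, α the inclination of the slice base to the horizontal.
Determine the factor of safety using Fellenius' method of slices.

FS = 2.21

Ordinary method of slices: FS = Σ[c'·Δl_i + (W_i cosα_i)·tanφ'] / Σ W_i sinα_i, with Δl_i = b_i / cosα_i.
Slice 1: Δl = 2.1/cos(-4.3°) = 2.106 m; N'_1 = 71·cos(-4.3°) = 70.8; c'Δl = 34.33; W sinα = -5.3
Slice 2: Δl = 2.4/cos10.2° = 2.439 m; N'_2 = 226·cos10.2° = 222.4; c'Δl = 39.75; W sinα = 40.0
Slice 3: Δl = 1.5/cos23.3° = 1.633 m; N'_3 = 126·cos23.3° = 115.7; c'Δl = 26.62; W sinα = 49.8
Slice 4: Δl = 1.3/cos33.5° = 1.559 m; N'_4 = 92·cos33.5° = 76.7; c'Δl = 25.41; W sinα = 50.8
Slice 5: Δl = 2.7/cos50.9° = 4.281 m; N'_5 = 107·cos50.9° = 67.5; c'Δl = 69.78; W sinα = 83.0
Σc'Δl = 195.9 kN/m; ΣN' = 553.2 kN/m; ΣW sinα = 218.4 kN/m
Resisting = 195.9 + 553.2·tan27.4° = 195.9 + 286.7 = 482.6 kN/m
FS = 482.6 / 218.4 = 2.210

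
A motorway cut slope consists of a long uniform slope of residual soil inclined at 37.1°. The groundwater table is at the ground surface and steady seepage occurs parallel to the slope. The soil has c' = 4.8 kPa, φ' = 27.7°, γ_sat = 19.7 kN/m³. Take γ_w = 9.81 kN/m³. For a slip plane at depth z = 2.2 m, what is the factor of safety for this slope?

With seepage parallel to the slope and the water table at the surface, the effective normal stress on the slip plane uses the buoyant unit weight γ' = γ_sat − γ_w while the driving shear stress uses γ_sat:
FS = [c' + γ' z cos²β tanφ'] / [γ_sat z sinβ cosβ]
γ' = 19.7 − 9.81 = 9.89 kN/m³
Numerator = 4.8 + 9.89·2.2·cos²37.1°·tan27.7° = 4.8 + 9.89·2.2·0.6361·0.5250 = 12.067 kPa
Denominator = 19.7·2.2·sin37.1°·cos37.1° = 19.7·2.2·0.6032·0.7976 = 20.851 kPa
FS = 12.067 / 20.851 = 0.579

FS = 0.58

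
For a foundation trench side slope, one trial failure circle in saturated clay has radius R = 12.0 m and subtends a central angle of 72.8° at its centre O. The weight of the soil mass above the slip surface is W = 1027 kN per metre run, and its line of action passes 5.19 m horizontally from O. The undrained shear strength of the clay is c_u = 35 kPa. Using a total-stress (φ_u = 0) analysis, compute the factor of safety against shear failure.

FS = 1.20

Taking moments about the centre O, the resisting moment is provided by the undrained shear strength acting along the arc:
Arc length L_a = R·θ = 12.0·(72.8°·π/180) = 12.0·1.2706 = 15.25 m
M_R = c_u·L_a·R = 35·15.25·12.0 = 6403.8 kN·m/m
M_D = W·d = 1027·5.19 = 5330.1 kN·m/m
FS = M_R / M_D = 6403.8 / 5330.1 = 1.201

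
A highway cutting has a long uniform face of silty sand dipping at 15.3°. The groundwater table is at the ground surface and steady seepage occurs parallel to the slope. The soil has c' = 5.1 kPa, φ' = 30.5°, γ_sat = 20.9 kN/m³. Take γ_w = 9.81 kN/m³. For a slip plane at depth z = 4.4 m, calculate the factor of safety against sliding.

FS = 1.36

With seepage parallel to the slope and the water table at the surface, the effective normal stress on the slip plane uses the buoyant unit weight γ' = γ_sat − γ_w while the driving shear stress uses γ_sat:
FS = [c' + γ' z cos²β tanφ'] / [γ_sat z sinβ cosβ]
γ' = 20.9 − 9.81 = 11.09 kN/m³
Numerator = 5.1 + 11.09·4.4·cos²15.3°·tan30.5° = 5.1 + 11.09·4.4·0.9304·0.5890 = 31.842 kPa
Denominator = 20.9·4.4·sin15.3°·cos15.3° = 20.9·4.4·0.2639·0.9646 = 23.406 kPa
FS = 31.842 / 23.406 = 1.360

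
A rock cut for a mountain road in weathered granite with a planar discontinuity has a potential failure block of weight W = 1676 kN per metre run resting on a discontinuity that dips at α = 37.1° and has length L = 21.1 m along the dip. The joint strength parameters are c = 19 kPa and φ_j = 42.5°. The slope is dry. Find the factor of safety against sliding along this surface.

FS = 1.61

Resolving the block weight along and normal to the plane and applying the Mohr–Coulomb strength on the joint:
N' = W cosα = 1676·cos37.1° = 1336.8 kN/m
Driving force T = W sinα = 1676·sin37.1° = 1011.0 kN/m
Resisting force R = c·L + N'·tanφ_j = 19·21.1 + 1336.8·tan42.5° = 400.9 + 1224.9 = 1625.8 kN/m
FS = R / T = 1625.8 / 1011.0 = 1.608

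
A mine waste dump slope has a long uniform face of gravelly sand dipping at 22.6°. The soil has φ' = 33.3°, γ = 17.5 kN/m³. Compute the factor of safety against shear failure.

For a dry cohesionless infinite slope the factor of safety is FS = tanφ' / tanβ.
FS = tan33.3° / tan22.6° = 0.6569 / 0.4163 = 1.578

FS = 1.58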